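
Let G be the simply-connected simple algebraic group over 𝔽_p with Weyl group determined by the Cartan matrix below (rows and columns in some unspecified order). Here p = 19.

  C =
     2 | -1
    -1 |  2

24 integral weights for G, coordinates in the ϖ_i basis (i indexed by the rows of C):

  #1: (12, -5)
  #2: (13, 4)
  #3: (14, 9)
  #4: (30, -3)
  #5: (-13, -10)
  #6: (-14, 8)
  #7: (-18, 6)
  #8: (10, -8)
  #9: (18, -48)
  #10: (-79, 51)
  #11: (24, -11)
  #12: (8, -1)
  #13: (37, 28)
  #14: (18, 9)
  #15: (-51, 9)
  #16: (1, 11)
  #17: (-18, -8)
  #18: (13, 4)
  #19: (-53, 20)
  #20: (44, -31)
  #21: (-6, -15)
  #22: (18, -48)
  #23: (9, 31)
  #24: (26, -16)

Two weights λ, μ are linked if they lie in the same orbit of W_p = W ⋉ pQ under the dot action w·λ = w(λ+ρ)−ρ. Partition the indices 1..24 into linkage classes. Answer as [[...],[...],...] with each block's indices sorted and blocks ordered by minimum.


C ↔ A_2 under row/col permutation; |W(A_2)| = 6.

λ_j+ρ reflected into Ā_19 (⟨·,θ^∨⟩≤19); 2-tuples as given:

  1: (9, 4);  2: (14, 5);  3: (9, 4);  4: (7, 10);  5: (7, 10);  6: (9, 4);  7: (7, 10);  8: (4, 7);  9: (9, 0);  10: (2, 12);  11: (9, 4);  12: (9, 0);  13: (9, 0);  14: (9, 0);  15: (7, 10);  16: (2, 12);  17: (2, 12);  18: (14, 5);  19: (2, 12);  20: (4, 7);  21: (14, 5);  22: (9, 0);  23: (9, 4);  24: (4, 7)

Grouping the 24 weights by Ā_19-representative: 6 linkage classes.

[[1, 3, 6, 11, 23], [2, 18, 21], [4, 5, 7, 15], [8, 20, 24], [9, 12, 13, 14, 22], [10, 16, 17, 19]]


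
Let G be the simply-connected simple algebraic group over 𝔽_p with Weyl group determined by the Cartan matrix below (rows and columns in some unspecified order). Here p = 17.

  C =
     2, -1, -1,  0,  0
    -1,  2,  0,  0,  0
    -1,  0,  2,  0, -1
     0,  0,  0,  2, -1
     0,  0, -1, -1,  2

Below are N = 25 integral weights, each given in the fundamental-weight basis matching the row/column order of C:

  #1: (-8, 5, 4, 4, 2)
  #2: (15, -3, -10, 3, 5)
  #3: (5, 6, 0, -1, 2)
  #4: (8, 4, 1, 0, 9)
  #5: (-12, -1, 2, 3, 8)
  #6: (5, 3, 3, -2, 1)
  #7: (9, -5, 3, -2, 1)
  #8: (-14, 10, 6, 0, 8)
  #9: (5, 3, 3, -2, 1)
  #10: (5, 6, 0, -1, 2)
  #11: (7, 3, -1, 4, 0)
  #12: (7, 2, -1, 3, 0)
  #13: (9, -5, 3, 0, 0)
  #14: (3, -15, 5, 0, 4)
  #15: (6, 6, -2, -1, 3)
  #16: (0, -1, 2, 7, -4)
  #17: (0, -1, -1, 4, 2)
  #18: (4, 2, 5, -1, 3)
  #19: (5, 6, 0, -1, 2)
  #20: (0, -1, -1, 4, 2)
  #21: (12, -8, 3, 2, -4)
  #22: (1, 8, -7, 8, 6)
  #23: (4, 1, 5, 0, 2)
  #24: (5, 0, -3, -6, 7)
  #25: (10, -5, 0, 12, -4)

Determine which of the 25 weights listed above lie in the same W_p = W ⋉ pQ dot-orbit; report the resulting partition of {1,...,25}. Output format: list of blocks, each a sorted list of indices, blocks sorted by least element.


Dynkin diagram of C (from the 8 off-diagonal −1 entries): A_5.

λ_j+ρ reflected into Ā_17 (⟨·,θ^∨⟩≤17); 5-tuples as given:

  λ_1 → (4, 1, 2, 5, 1) · λ_2 → (5, 2, 6, 1, 3) · λ_3 → (6, 7, 1, 0, 3) · λ_4 → (4, 1, 2, 5, 1) · λ_5 → (8, 3, 0, 4, 1) · λ_6 → (6, 4, 4, 1, 1) · λ_7 → (6, 4, 4, 1, 1) · λ_8 → (5, 2, 6, 1, 3) · λ_9 → (6, 4, 4, 1, 1) · λ_10 → (6, 7, 1, 0, 3) · λ_11 → (8, 3, 0, 4, 1) · λ_12 → (8, 3, 0, 4, 1) · λ_13 → (6, 4, 4, 1, 1) · λ_14 → (6, 4, 4, 1, 1) · λ_15 → (6, 7, 1, 0, 3) · λ_16 → (1, 0, 0, 5, 3) · λ_17 → (1, 0, 0, 5, 3) · λ_18 → (5, 2, 6, 1, 3) · λ_19 → (6, 7, 1, 0, 3) · λ_20 → (1, 0, 0, 5, 3) · λ_21 → (6, 7, 1, 0, 3) · λ_22 → (4, 1, 2, 5, 1) · λ_23 → (5, 2, 6, 1, 3) · λ_24 → (4, 1, 2, 5, 1) · λ_25 → (4, 1, 2, 5, 1)

Partition of {1..25} into 6 W_17-dot-orbits:

[[1, 4, 22, 24, 25], [2, 8, 18, 23], [3, 10, 15, 19, 21], [5, 11, 12], [6, 7, 9, 13, 14], [16, 17, 20]]


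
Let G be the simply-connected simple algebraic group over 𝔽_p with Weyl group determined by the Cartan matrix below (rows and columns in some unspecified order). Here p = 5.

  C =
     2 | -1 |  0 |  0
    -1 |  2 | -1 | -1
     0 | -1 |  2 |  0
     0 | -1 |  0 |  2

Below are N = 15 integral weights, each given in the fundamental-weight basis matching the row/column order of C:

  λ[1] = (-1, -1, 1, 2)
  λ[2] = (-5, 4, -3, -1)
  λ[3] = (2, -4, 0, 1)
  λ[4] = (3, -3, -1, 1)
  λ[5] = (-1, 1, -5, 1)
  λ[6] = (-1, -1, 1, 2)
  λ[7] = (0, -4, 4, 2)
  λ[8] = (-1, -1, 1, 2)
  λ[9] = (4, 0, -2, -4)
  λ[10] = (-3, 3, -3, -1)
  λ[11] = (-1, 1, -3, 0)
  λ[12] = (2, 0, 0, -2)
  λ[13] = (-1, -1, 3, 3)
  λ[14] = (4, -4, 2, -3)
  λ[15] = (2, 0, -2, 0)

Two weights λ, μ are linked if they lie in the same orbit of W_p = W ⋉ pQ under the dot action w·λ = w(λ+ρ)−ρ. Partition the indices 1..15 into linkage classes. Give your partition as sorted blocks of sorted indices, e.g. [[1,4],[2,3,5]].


Dynkin diagram of C (from the 6 off-diagonal −1 entries): D_4.

Folding the 15 weights λ_j+ρ into Ā_5 (reps in the given 4-coord order):

  1: (0, 0, 2, 3) · 2: (3, 0, 1, 1) · 3: (0, 0, 2, 1) · 4: (2, 0, 2, 0) · 5: (2, 0, 2, 0) · 6: (0, 0, 2, 3) · 7: (2, 0, 2, 0) · 8: (0, 0, 2, 3) · 9: (2, 0, 2, 0) · 10: (2, 0, 2, 0) · 11: (0, 0, 2, 1) · 12: (3, 0, 1, 1) · 13: (3, 0, 1, 1) · 14: (0, 0, 2, 3) · 15: (3, 0, 1, 1)

Linkage partition of the 15 weights (4 classes, p=5):

[[1, 6, 8, 14], [2, 12, 13, 15], [3, 11], [4, 5, 7, 9, 10]]


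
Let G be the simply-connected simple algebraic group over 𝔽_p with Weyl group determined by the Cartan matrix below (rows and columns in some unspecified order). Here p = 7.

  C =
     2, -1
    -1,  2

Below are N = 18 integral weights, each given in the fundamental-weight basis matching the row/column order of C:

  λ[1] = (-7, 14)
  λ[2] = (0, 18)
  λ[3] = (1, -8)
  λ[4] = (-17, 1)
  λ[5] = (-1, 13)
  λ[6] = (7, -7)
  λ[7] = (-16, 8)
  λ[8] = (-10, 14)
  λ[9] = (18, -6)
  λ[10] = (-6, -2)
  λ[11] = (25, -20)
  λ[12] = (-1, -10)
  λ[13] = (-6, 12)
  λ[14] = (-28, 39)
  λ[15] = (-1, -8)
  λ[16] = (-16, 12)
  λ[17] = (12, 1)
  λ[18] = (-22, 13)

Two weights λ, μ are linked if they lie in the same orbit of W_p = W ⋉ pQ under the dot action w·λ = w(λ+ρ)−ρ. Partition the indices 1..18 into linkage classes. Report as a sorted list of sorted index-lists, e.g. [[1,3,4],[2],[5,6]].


Cartan matrix: type A_2 (|W|=6); un-permuting the 2 rows.

Alcove-folded reps (p=7, 18 weights, presented ϖ-order):

    λ_1 → (1, 1)
    λ_2 → (1, 1)
    λ_3 → (5, 2)
    λ_4 → (5, 2)
    λ_5 → (7, 0)
    λ_6 → (1, 5)
    λ_7 → (1, 1)
    λ_8 → (1, 1)
    λ_9 → (5, 2)
    λ_10 → (1, 5)
    λ_11 → (5, 2)
    λ_12 → (5, 2)
    λ_13 → (1, 1)
    λ_14 → (1, 5)
    λ_15 → (7, 0)
    λ_16 → (1, 5)
    λ_17 → (1, 5)
    λ_18 → (7, 0)

4 distinct reps among the 18 weights ⇒ 4 W_7-linkage classes:

[[1, 2, 7, 8, 13], [3, 4, 9, 11, 12], [5, 15, 18], [6, 10, 14, 16, 17]]


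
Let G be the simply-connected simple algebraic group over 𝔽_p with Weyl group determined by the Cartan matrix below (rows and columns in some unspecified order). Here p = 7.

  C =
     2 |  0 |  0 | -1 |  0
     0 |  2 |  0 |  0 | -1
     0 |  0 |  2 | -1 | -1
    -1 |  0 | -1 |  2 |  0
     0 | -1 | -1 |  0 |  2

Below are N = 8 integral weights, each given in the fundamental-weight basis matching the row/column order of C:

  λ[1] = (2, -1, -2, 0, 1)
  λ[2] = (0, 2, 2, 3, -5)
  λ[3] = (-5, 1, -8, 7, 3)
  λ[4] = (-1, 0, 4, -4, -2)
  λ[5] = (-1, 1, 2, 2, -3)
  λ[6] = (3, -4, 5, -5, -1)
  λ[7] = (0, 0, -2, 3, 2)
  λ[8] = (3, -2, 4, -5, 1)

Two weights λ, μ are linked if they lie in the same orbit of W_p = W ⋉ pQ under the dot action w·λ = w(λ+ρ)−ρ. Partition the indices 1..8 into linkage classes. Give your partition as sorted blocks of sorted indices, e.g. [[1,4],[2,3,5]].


Type A_5, rank 5, |W|=720; reorder rows/cols to standard.

Ā_7 reps of the 8 weights (A_5, coords as presented):

  λ_1 → (3, 0, 1, 0, 1) · λ_2 → (0, 0, 1, 3, 2) · λ_3 → (0, 0, 1, 3, 2) · λ_4 → (3, 0, 1, 0, 1) · λ_5 → (0, 0, 1, 3, 2) · λ_6 → (0, 0, 1, 3, 2) · λ_7 → (0, 0, 1, 3, 2) · λ_8 → (0, 1, 1, 4, 1)

The 8 indices split into 3 linkage classes (same alcove rep ⇔ same W_7-dot-orbit):

[[1, 4], [2, 3, 5, 6, 7], [8]]


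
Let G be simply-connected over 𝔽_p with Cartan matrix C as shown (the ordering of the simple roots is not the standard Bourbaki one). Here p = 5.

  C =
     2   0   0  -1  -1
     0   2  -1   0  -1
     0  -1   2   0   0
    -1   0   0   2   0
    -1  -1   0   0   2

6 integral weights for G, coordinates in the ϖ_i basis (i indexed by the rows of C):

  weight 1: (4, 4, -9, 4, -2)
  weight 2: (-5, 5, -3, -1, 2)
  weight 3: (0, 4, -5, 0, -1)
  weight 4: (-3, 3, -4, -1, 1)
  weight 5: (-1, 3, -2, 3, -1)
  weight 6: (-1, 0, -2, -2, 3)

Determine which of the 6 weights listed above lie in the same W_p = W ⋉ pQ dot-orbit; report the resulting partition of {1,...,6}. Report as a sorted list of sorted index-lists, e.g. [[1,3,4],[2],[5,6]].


A_5 Cartan matrix, 5 simple roots permuted; ρ=(1,1,1,1,1).

Alcove-folded reps (p=5, 6 weights, presented ϖ-order):

  [1] (1, 0, 1, 0, 3) · [2] (0, 1, 2, 1, 0) · [3] (0, 1, 2, 1, 0) · [4] (0, 1, 2, 1, 0) · [5] (0, 1, 2, 1, 0) · [6] (1, 0, 1, 0, 3)

The 6 indices split into 2 linkage classes (same alcove rep ⇔ same W_5-dot-orbit):

[[1, 6], [2, 3, 4, 5]]


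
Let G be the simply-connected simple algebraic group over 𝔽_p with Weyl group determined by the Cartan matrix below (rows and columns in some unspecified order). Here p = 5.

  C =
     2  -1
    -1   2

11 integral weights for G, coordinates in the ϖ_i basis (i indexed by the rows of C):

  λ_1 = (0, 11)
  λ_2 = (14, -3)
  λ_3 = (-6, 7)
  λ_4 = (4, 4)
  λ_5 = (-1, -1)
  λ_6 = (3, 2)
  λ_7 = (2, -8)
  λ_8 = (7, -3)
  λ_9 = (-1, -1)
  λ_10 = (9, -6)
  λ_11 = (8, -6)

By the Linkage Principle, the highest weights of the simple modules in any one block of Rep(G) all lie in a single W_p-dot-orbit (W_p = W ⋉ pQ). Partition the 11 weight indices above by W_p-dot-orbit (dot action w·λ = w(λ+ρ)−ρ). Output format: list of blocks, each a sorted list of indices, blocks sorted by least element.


Root system A_2: the 2×2 matrix C matches after relabeling.

Ā_5 reps of the 11 weights (A_2, coords as presented):

  [1] (2, 1)
  [2] (2, 0)
  [3] (2, 0)
  [4] (0, 0)
  [5] (0, 0)
  [6] (2, 1)
  [7] (2, 1)
  [8] (2, 1)
  [9] (0, 0)
  [10] (0, 0)
  [11] (0, 1)

Linkage partition of the 11 weights (4 classes, p=5):

[[1, 6, 7, 8], [2, 3], [4, 5, 9, 10], [11]]


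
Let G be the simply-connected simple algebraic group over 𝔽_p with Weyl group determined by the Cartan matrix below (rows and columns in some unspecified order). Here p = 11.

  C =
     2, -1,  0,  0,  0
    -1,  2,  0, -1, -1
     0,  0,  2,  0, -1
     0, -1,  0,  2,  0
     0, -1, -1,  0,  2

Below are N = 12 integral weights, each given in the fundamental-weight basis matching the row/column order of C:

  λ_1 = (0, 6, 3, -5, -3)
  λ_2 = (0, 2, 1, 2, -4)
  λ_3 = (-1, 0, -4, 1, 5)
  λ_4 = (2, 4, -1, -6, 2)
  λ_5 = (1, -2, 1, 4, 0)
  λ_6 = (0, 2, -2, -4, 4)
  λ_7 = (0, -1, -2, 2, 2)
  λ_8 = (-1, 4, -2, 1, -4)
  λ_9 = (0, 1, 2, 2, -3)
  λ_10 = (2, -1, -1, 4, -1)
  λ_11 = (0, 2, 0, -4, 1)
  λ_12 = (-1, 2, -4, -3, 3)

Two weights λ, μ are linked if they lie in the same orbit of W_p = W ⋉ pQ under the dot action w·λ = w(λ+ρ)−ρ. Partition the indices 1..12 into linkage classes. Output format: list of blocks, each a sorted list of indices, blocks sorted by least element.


C ↔ D_5 under row/col permutation; |W(D_5)| = 1920.

Alcove-folded reps (p=11, 12 weights, presented ϖ-order):

  1: (1, 1, 2, 4, 0);  2: (1, 0, 1, 3, 2);  3: (0, 1, 3, 2, 1);  4: (3, 0, 0, 5, 0);  5: (1, 1, 2, 4, 0);  6: (1, 0, 1, 3, 2);  7: (1, 0, 1, 3, 2);  8: (0, 1, 3, 2, 1);  9: (1, 0, 1, 3, 2);  10: (3, 0, 0, 5, 0);  11: (1, 0, 1, 3, 2);  12: (0, 1, 3, 2, 1)

Linkage partition of the 12 weights (4 classes, p=11):

[[1, 5], [2, 6, 7, 9, 11], [3, 8, 12], [4, 10]]


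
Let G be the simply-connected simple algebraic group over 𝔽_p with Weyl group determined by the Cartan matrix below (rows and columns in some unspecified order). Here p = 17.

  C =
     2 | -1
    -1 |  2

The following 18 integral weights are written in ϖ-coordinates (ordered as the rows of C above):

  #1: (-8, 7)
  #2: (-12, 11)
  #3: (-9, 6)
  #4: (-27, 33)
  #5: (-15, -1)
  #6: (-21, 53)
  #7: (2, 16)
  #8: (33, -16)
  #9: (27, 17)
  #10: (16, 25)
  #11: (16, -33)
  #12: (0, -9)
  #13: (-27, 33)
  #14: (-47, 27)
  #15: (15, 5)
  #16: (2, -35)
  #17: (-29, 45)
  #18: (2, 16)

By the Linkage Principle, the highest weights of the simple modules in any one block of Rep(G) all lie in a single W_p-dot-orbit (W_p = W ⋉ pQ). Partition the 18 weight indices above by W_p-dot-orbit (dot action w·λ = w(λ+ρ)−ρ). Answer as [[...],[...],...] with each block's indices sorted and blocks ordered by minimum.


Root system A_2: the 2×2 matrix C matches after relabeling.

Alcove-folded reps (p=17, 18 weights, presented ϖ-order):

    λ_1 → (7, 1)
    λ_2 → (11, 1)
    λ_3 → (7, 1)
    λ_4 → (0, 9)
    λ_5 → (0, 14)
    λ_6 → (0, 14)
    λ_7 → (0, 14)
    λ_8 → (0, 2)
    λ_9 → (11, 1)
    λ_10 → (0, 9)
    λ_11 → (0, 2)
    λ_12 → (7, 1)
    λ_13 → (0, 9)
    λ_14 → (11, 1)
    λ_15 → (11, 1)
    λ_16 → (0, 14)
    λ_17 → (11, 1)
    λ_18 → (0, 14)

5 distinct reps among the 18 weights ⇒ 5 W_17-linkage classes:

[[1, 3, 12], [2, 9, 14, 15, 17], [4, 10, 13], [5, 6, 7, 16, 18], [8, 11]]


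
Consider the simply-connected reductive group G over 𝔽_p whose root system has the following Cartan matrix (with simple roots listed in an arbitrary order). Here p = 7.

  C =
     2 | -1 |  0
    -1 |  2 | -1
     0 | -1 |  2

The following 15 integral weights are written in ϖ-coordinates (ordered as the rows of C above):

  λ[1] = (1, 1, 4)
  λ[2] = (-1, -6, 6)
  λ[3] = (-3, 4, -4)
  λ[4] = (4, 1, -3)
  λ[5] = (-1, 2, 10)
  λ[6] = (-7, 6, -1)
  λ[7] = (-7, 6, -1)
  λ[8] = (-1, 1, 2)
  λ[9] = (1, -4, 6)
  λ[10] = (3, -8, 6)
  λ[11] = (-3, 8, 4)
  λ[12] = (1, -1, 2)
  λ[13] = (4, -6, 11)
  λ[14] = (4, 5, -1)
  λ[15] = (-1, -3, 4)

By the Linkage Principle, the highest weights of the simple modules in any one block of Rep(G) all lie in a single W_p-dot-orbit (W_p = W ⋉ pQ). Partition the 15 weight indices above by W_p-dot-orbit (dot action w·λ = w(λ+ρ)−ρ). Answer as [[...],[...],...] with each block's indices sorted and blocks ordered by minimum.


C ↔ A_3 under row/col permutation; |W(A_3)| = 24.

Folding the 15 weights λ_j+ρ into Ā_7 (reps in the given 3-coord order):

  λ_1+ρ ↦ (0, 2, 3) · λ_2+ρ ↦ (5, 0, 2) · λ_3+ρ ↦ (2, 0, 3) · λ_4+ρ ↦ (5, 0, 2) · λ_5+ρ ↦ (3, 4, 0) · λ_6+ρ ↦ (6, 1, 0) · λ_7+ρ ↦ (6, 1, 0) · λ_8+ρ ↦ (0, 2, 3) · λ_9+ρ ↦ (1, 2, 4) · λ_10+ρ ↦ (3, 4, 0) · λ_11+ρ ↦ (5, 0, 2) · λ_12+ρ ↦ (2, 0, 3) · λ_13+ρ ↦ (5, 0, 2) · λ_14+ρ ↦ (1, 2, 4) · λ_15+ρ ↦ (2, 0, 3)

Linkage partition of the 15 weights (6 classes, p=7):

[[1, 8], [2, 4, 11, 13], [3, 12, 15], [5, 10], [6, 7], [9, 14]]


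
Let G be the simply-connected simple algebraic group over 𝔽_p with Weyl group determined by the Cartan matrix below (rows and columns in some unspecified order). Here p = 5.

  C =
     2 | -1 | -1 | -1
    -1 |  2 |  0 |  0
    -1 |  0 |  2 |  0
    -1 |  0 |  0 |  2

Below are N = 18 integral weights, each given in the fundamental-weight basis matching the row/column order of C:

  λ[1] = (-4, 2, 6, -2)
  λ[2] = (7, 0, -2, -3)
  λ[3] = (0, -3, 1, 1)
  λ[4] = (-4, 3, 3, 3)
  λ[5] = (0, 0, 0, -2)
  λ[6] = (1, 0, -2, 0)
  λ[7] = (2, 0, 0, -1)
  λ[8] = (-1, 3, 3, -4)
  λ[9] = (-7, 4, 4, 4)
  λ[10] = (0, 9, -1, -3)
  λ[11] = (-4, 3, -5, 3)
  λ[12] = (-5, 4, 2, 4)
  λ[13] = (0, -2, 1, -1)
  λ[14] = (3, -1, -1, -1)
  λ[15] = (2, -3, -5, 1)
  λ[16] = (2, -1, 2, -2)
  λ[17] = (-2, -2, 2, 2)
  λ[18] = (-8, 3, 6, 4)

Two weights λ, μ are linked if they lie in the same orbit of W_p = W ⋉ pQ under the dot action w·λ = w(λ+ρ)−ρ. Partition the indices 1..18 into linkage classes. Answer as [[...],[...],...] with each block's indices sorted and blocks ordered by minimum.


Dynkin diagram of C (from the 6 off-diagonal −1 entries): D_4.

λ_j+ρ reflected into Ā_5 (⟨·,θ^∨⟩≤5); 4-tuples as given:

    1: (1, 1, 1, 1)
    2: (0, 1, 1, 2)
    3: (1, 1, 1, 1)
    4: (1, 0, 0, 0)
    5: (0, 1, 1, 1)
    6: (1, 1, 1, 1)
    7: (0, 1, 1, 0)
    8: (0, 1, 1, 0)
    9: (1, 0, 0, 0)
    10: (1, 0, 0, 0)
    11: (0, 1, 1, 1)
    12: (1, 0, 0, 0)
    13: (0, 1, 2, 0)
    14: (1, 0, 0, 0)
    15: (1, 1, 1, 1)
    16: (0, 1, 2, 0)
    17: (1, 1, 1, 1)
    18: (0, 1, 2, 0)

These 18 weights hit 6 W_5-dot-orbits; sizes (5, 1, 5, 2, 2, 3):

[[1, 3, 6, 15, 17], [2], [4, 9, 10, 12, 14], [5, 11], [7, 8], [13, 16, 18]]


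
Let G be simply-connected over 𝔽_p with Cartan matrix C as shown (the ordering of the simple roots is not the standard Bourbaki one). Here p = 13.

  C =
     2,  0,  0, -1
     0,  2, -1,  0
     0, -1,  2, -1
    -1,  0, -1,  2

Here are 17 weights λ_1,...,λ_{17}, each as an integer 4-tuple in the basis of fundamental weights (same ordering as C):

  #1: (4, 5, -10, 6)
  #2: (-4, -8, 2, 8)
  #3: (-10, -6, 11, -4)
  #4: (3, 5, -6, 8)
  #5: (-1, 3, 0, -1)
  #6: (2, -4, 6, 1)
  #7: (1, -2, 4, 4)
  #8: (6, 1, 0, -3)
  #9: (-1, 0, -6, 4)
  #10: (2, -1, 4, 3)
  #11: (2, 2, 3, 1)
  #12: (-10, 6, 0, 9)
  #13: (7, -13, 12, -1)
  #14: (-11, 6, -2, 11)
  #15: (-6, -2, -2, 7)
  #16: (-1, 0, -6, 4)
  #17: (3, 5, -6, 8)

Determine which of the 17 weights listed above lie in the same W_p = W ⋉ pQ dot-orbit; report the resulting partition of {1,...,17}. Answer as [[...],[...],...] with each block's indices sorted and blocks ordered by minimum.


Root system A_4: the 4×4 matrix C matches after relabeling.

Each λ_j+ρ reduced to Ā_13; 4-tuples below use C's row order:

  [1] (3, 3, 4, 2) · [2] (3, 3, 4, 2) · [3] (3, 0, 5, 4) · [4] (3, 0, 5, 4) · [5] (0, 4, 1, 0) · [6] (3, 3, 4, 2) · [7] (2, 1, 4, 5) · [8] (5, 1, 1, 1) · [9] (0, 4, 1, 0) · [10] (3, 0, 5, 4) · [11] (3, 3, 4, 2) · [12] (4, 2, 1, 1) · [13] (0, 4, 1, 0) · [14] (5, 1, 1, 1) · [15] (5, 1, 1, 1) · [16] (0, 4, 1, 0) · [17] (3, 0, 5, 4)

Partition of {1..17} into 6 W_13-dot-orbits:

[[1, 2, 6, 11], [3, 4, 10, 17], [5, 9, 13, 16], [7], [8, 14, 15], [12]]


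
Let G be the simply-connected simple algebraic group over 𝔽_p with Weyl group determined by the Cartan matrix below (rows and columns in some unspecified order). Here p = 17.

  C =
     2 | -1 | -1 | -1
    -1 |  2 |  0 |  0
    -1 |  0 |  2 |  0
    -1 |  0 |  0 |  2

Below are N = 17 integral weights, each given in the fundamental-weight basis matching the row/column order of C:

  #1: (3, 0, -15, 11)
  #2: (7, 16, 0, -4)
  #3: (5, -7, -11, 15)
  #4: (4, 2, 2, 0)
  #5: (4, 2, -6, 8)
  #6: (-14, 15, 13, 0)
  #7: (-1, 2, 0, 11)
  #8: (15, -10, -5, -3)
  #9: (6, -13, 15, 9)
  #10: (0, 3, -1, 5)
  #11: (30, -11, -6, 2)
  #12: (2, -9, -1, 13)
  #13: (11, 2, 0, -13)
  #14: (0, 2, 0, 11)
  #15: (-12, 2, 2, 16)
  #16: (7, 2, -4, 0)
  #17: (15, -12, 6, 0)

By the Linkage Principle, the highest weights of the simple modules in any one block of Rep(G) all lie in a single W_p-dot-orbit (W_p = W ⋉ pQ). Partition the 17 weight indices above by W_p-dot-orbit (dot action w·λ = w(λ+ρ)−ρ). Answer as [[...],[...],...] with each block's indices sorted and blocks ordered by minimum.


D_4 Cartan matrix, 4 simple roots permuted; ρ=(1,1,1,1).

Alcove-folded reps (p=17, 17 weights, presented ϖ-order):

    λ_1 → (1, 9, 4, 2)
    λ_2 → (5, 3, 3, 1)
    λ_3 → (1, 4, 0, 6)
    λ_4 → (5, 3, 3, 1)
    λ_5 → (0, 3, 5, 9)
    λ_6 → (0, 3, 1, 12)
    λ_7 → (0, 3, 1, 12)
    λ_8 → (1, 9, 4, 2)
    λ_9 → (1, 4, 0, 6)
    λ_10 → (1, 4, 0, 6)
    λ_11 → (1, 9, 4, 2)
    λ_12 → (0, 3, 5, 9)
    λ_13 → (0, 3, 1, 12)
    λ_14 → (0, 3, 1, 12)
    λ_15 → (5, 3, 3, 1)
    λ_16 → (5, 3, 3, 1)
    λ_17 → (1, 4, 0, 6)

These 17 weights hit 5 W_17-dot-orbits; sizes (3, 4, 4, 2, 4):

[[1, 8, 11], [2, 4, 15, 16], [3, 9, 10, 17], [5, 12], [6, 7, 13, 14]]


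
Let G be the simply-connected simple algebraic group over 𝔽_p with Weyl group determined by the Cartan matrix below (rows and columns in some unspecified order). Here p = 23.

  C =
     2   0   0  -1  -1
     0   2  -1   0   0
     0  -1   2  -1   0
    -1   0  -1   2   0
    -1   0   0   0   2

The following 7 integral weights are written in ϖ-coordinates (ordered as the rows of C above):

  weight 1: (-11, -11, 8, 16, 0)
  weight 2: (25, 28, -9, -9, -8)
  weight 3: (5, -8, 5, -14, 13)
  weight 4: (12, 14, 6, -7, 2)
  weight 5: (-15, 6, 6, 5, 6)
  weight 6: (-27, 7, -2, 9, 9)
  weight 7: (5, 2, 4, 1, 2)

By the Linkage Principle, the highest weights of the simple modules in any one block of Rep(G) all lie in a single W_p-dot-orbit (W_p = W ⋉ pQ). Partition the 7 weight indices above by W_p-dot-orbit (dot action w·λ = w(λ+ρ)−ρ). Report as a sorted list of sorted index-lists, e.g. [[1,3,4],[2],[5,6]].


Type A_5, rank 5, |W|=720; reorder rows/cols to standard.

Ā_23 reps of the 7 weights (A_5, coords as presented):

  1: (1, 6, 1, 6, 6) · 2: (6, 3, 5, 2, 3) · 3: (1, 6, 1, 6, 6) · 4: (1, 6, 1, 6, 6) · 5: (1, 6, 1, 6, 6) · 6: (1, 6, 1, 6, 6) · 7: (6, 3, 5, 2, 3)

Linkage partition of the 7 weights (2 classes, p=23):

[[1, 3, 4, 5, 6], [2, 7]]


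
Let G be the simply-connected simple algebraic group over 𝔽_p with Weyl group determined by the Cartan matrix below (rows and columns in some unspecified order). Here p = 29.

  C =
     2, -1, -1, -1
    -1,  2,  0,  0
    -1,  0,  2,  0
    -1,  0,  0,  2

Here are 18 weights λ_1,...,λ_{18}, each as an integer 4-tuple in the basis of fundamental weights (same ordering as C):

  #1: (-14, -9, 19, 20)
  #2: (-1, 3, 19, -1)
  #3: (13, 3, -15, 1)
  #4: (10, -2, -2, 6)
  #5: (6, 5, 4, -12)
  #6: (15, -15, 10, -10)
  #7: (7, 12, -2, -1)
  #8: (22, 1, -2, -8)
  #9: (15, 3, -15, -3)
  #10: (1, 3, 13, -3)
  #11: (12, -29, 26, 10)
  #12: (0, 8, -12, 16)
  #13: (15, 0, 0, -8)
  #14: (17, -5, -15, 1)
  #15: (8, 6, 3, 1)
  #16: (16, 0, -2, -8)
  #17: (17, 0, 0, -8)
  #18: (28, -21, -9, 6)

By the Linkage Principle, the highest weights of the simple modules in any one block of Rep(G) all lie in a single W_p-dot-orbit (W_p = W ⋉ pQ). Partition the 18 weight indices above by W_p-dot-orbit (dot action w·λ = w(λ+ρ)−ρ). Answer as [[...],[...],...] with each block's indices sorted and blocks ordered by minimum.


C ↔ D_4 under row/col permutation; |W(D_4)| = 192.

Each λ_j+ρ reduced to Ā_29; 4-tuples below use C's row order:

  λ_1+ρ ↦ (7, 13, 1, 0)
  λ_2+ρ ↦ (0, 4, 20, 0)
  λ_3+ρ ↦ (0, 4, 14, 2)
  λ_4+ρ ↦ (9, 1, 1, 7)
  λ_5+ρ ↦ (4, 2, 1, 7)
  λ_6+ρ ↦ (7, 7, 4, 2)
  λ_7+ρ ↦ (7, 13, 1, 0)
  λ_8+ρ ↦ (4, 2, 1, 7)
  λ_9+ρ ↦ (0, 4, 14, 2)
  λ_10+ρ ↦ (0, 4, 14, 2)
  λ_11+ρ ↦ (4, 2, 1, 7)
  λ_12+ρ ↦ (9, 1, 1, 7)
  λ_13+ρ ↦ (9, 1, 1, 7)
  λ_14+ρ ↦ (0, 4, 14, 2)
  λ_15+ρ ↦ (7, 7, 4, 2)
  λ_16+ρ ↦ (9, 1, 1, 7)
  λ_17+ρ ↦ (9, 1, 1, 7)
  λ_18+ρ ↦ (7, 13, 1, 0)

These 18 weights hit 6 W_29-dot-orbits; sizes (3, 1, 4, 5, 3, 2):

[[1, 7, 18], [2], [3, 9, 10, 14], [4, 12, 13, 16, 17], [5, 8, 11], [6, 15]]


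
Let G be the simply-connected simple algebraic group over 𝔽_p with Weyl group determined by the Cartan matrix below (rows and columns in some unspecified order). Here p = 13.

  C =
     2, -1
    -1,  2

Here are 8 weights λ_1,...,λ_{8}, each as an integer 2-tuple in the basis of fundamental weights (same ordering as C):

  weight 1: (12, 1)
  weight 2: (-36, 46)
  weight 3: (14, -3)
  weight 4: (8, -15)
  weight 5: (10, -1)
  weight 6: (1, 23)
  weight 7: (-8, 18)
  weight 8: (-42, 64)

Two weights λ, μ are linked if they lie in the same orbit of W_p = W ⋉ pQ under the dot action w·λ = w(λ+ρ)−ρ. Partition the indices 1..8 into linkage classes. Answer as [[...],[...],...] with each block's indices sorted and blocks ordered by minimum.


Cartan matrix: type A_2 (|W|=6); un-permuting the 2 rows.

Each λ_j+ρ reduced to Ā_13; 2-tuples below use C's row order:

  1: (11, 0);  2: (4, 8);  3: (11, 0);  4: (4, 8);  5: (11, 0);  6: (11, 0);  7: (1, 6);  8: (11, 0)

Grouping the 8 weights by Ā_13-representative: 3 linkage classes.

[[1, 3, 5, 6, 8], [2, 4], [7]]


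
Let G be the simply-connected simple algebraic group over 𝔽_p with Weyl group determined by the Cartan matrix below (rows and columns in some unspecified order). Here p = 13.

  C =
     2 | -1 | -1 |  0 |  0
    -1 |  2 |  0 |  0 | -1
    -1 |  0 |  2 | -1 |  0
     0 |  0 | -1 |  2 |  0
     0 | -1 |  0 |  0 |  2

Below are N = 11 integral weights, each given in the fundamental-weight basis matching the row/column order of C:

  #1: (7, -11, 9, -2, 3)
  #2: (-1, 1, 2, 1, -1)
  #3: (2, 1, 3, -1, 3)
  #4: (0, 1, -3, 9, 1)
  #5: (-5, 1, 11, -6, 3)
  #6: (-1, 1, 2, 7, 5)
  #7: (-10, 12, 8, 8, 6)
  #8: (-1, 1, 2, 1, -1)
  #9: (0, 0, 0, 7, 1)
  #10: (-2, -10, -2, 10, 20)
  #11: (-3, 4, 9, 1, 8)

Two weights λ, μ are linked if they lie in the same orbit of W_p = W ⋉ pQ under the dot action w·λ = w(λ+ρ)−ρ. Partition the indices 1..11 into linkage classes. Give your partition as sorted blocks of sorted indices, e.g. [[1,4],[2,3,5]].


C ↔ A_5 under row/col permutation; |W(A_5)| = 720.

Folding the 11 weights λ_j+ρ into Ā_13 (reps in the given 5-coord order):

    λ_1 → (2, 2, 3, 4, 1)
    λ_2 → (0, 2, 3, 2, 0)
    λ_3 → (3, 2, 4, 0, 4)
    λ_4 → (1, 1, 1, 8, 2)
    λ_5 → (2, 2, 3, 4, 1)
    λ_6 → (0, 2, 3, 2, 0)
    λ_7 → (3, 2, 4, 0, 4)
    λ_8 → (0, 2, 3, 2, 0)
    λ_9 → (1, 1, 1, 8, 2)
    λ_10 → (1, 1, 1, 8, 2)
    λ_11 → (1, 1, 1, 8, 2)

4 distinct reps among the 11 weights ⇒ 4 W_13-linkage classes:

[[1, 5], [2, 6, 8], [3, 7], [4, 9, 10, 11]]


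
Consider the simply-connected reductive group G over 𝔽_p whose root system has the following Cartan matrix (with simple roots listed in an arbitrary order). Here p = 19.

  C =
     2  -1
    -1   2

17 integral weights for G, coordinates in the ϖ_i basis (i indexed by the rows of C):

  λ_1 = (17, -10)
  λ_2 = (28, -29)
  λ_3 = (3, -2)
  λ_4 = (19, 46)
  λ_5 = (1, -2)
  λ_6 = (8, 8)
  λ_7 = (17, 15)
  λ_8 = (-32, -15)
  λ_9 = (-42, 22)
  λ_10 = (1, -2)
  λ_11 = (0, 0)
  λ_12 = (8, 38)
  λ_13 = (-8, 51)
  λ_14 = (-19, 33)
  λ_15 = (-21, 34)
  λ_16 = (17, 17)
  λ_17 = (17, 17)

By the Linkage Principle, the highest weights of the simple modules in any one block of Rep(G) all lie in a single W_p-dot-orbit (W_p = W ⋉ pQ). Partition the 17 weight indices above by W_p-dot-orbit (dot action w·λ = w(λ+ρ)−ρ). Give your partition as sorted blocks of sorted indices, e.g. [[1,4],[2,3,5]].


C ↔ A_2 under row/col permutation; |W(A_2)| = 6.

λ_j+ρ reflected into Ā_19 (⟨·,θ^∨⟩≤19); 2-tuples as given:

  [1] (9, 9)
  [2] (9, 9)
  [3] (3, 1)
  [4] (9, 9)
  [5] (1, 1)
  [6] (9, 9)
  [7] (3, 1)
  [8] (5, 7)
  [9] (3, 1)
  [10] (1, 1)
  [11] (1, 1)
  [12] (9, 9)
  [13] (5, 7)
  [14] (3, 1)
  [15] (3, 1)
  [16] (1, 1)
  [17] (1, 1)

Linkage partition of the 17 weights (4 classes, p=19):

[[1, 2, 4, 6, 12], [3, 7, 9, 14, 15], [5, 10, 11, 16, 17], [8, 13]]


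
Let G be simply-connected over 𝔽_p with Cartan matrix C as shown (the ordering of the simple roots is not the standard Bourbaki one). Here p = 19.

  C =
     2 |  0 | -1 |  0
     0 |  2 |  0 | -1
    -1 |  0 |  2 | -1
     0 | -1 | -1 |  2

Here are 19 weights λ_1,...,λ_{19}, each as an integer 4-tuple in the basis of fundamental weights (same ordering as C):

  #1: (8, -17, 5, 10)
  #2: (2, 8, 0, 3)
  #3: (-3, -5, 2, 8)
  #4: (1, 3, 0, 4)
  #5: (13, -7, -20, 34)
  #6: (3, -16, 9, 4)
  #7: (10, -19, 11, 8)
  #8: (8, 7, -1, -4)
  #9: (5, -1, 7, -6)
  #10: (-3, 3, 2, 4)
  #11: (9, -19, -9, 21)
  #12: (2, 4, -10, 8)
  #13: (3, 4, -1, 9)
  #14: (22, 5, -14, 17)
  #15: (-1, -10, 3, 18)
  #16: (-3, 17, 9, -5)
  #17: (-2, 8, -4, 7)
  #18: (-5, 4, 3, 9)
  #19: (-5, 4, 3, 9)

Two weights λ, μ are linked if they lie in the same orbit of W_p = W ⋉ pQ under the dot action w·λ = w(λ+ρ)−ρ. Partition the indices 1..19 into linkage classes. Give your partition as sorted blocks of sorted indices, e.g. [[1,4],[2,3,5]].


Cartan matrix: type A_4 (|W|=120); un-permuting the 4 rows.

Folding the 19 weights λ_j+ρ into Ā_19 (reps in the given 4-coord order):

  1: (2, 4, 1, 5);  2: (3, 9, 1, 4);  3: (2, 4, 1, 5);  4: (2, 4, 1, 5);  5: (6, 5, 3, 0);  6: (4, 5, 0, 10);  7: (2, 4, 1, 5);  8: (6, 5, 3, 0);  9: (6, 5, 3, 0);  10: (2, 4, 1, 5);  11: (3, 9, 1, 4);  12: (6, 5, 3, 0);  13: (4, 5, 0, 10);  14: (5, 5, 4, 4);  15: (4, 5, 0, 10);  16: (3, 9, 1, 4);  17: (3, 9, 1, 4);  18: (4, 5, 0, 10);  19: (4, 5, 0, 10)

These 19 weights hit 5 W_19-dot-orbits; sizes (5, 4, 4, 5, 1):

[[1, 3, 4, 7, 10], [2, 11, 16, 17], [5, 8, 9, 12], [6, 13, 15, 18, 19], [14]]


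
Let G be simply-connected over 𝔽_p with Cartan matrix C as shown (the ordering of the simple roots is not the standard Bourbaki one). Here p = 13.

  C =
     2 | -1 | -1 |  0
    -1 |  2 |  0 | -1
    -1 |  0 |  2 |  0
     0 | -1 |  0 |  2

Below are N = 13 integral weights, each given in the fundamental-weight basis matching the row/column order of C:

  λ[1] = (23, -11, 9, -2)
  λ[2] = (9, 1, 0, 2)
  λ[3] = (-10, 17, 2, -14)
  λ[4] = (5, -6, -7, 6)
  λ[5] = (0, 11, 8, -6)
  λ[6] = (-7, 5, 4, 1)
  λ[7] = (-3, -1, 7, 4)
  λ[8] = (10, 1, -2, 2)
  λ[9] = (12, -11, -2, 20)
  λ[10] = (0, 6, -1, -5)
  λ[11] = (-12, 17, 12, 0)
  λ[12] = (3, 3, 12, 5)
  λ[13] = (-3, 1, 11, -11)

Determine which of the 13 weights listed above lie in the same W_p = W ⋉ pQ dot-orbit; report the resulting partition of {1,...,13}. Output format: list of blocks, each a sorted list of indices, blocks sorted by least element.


Root system A_4: the 4×4 matrix C matches after relabeling.

W_13-reps of the 13 weights in Ā_13 (same 4-coord order as C):

  λ_1 → (8, 2, 2, 0) · λ_2 → (8, 2, 2, 0) · λ_3 → (1, 3, 0, 4) · λ_4 → (5, 0, 1, 2) · λ_5 → (1, 3, 0, 4) · λ_6 → (5, 0, 1, 2) · λ_7 → (0, 2, 6, 3) · λ_8 → (8, 2, 2, 0) · λ_9 → (8, 2, 2, 0) · λ_10 → (1, 3, 0, 4) · λ_11 → (5, 0, 1, 2) · λ_12 → (1, 3, 0, 4) · λ_13 → (8, 2, 2, 0)

The 13 indices split into 4 linkage classes (same alcove rep ⇔ same W_13-dot-orbit):

[[1, 2, 8, 9, 13], [3, 5, 10, 12], [4, 6, 11], [7]]


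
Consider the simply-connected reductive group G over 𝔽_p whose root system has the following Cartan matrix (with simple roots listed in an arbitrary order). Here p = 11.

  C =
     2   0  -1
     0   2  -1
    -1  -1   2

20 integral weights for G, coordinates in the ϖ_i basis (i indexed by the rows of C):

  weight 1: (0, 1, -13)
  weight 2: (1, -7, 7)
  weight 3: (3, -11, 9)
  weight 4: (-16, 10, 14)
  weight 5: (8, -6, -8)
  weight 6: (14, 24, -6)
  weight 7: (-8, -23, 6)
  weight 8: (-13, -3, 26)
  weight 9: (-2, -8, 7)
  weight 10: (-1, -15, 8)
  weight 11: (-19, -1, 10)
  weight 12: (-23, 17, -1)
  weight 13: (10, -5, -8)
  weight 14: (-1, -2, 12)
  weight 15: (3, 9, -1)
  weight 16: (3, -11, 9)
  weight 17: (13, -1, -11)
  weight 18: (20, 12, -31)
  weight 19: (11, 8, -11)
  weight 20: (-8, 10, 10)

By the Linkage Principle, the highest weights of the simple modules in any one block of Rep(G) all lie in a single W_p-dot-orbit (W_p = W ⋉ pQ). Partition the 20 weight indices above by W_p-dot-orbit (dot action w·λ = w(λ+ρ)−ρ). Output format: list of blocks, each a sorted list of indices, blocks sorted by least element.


A_3 Cartan matrix, 3 simple roots permuted; ρ=(1,1,1).

Ā_11 reps of the 20 weights (A_3, coords as presented):

  [1] (1, 0, 9) · [2] (2, 6, 2) · [3] (1, 7, 0) · [4] (4, 0, 0) · [5] (2, 6, 2) · [6] (2, 6, 2) · [7] (0, 7, 4) · [8] (2, 6, 2) · [9] (1, 7, 0) · [10] (2, 6, 0) · [11] (4, 0, 0) · [12] (4, 0, 0) · [13] (0, 7, 4) · [14] (1, 0, 9) · [15] (1, 7, 0) · [16] (1, 7, 0) · [17] (1, 7, 0) · [18] (2, 6, 2) · [19] (1, 0, 9) · [20] (4, 0, 0)

Partition of {1..20} into 6 W_11-dot-orbits:

[[1, 14, 19], [2, 5, 6, 8, 18], [3, 9, 15, 16, 17], [4, 11, 12, 20], [7, 13], [10]]


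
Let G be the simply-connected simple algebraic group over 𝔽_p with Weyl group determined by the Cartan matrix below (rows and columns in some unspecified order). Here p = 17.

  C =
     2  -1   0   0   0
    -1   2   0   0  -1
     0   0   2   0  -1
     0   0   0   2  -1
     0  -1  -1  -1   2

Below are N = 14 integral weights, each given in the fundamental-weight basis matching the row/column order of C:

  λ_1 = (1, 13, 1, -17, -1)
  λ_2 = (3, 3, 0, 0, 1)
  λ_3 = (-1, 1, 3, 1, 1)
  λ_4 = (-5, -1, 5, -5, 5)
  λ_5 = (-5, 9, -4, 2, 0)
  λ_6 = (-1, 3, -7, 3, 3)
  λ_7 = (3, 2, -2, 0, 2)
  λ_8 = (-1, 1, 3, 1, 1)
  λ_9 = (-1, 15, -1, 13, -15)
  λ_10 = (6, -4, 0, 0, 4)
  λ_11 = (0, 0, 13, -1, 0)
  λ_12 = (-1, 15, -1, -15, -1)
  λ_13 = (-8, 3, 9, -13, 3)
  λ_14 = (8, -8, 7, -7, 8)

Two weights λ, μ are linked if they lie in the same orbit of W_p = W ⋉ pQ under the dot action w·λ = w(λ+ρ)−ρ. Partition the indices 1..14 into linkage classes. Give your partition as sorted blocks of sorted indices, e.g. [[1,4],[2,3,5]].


Root system D_5: the 5×5 matrix C matches after relabeling.

Alcove-folded reps (p=17, 14 weights, presented ϖ-order):

  λ_1+ρ ↦ (0, 1, 14, 0, 0)
  λ_2+ρ ↦ (4, 3, 1, 1, 2)
  λ_3+ρ ↦ (0, 2, 4, 2, 2)
  λ_4+ρ ↦ (0, 2, 4, 2, 2)
  λ_5+ρ ↦ (4, 3, 1, 1, 2)
  λ_6+ρ ↦ (0, 2, 4, 2, 2)
  λ_7+ρ ↦ (4, 3, 1, 1, 2)
  λ_8+ρ ↦ (0, 2, 4, 2, 2)
  λ_9+ρ ↦ (0, 1, 14, 0, 0)
  λ_10+ρ ↦ (4, 3, 1, 1, 2)
  λ_11+ρ ↦ (0, 1, 14, 0, 0)
  λ_12+ρ ↦ (0, 1, 14, 0, 0)
  λ_13+ρ ↦ (4, 3, 1, 1, 2)
  λ_14+ρ ↦ (0, 2, 4, 2, 2)

3 distinct reps among the 14 weights ⇒ 3 W_17-linkage classes:

[[1, 9, 11, 12], [2, 5, 7, 10, 13], [3, 4, 6, 8, 14]]


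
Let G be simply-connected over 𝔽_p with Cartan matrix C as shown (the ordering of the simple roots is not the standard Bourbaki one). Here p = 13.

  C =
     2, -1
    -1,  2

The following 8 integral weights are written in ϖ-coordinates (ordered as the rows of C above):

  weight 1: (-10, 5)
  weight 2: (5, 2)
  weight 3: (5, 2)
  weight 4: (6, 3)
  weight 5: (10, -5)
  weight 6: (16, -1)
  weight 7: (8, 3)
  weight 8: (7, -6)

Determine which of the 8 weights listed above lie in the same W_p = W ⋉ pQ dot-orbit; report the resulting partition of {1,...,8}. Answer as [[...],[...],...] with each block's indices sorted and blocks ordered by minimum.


Cartan matrix: type A_2 (|W|=6); un-permuting the 2 rows.

Alcove-folded reps (p=13, 8 weights, presented ϖ-order):

  [1] (6, 3) · [2] (6, 3) · [3] (6, 3) · [4] (7, 4) · [5] (7, 4) · [6] (9, 4) · [7] (9, 4) · [8] (3, 5)

The 8 indices split into 4 linkage classes (same alcove rep ⇔ same W_13-dot-orbit):

[[1, 2, 3], [4, 5], [6, 7], [8]]


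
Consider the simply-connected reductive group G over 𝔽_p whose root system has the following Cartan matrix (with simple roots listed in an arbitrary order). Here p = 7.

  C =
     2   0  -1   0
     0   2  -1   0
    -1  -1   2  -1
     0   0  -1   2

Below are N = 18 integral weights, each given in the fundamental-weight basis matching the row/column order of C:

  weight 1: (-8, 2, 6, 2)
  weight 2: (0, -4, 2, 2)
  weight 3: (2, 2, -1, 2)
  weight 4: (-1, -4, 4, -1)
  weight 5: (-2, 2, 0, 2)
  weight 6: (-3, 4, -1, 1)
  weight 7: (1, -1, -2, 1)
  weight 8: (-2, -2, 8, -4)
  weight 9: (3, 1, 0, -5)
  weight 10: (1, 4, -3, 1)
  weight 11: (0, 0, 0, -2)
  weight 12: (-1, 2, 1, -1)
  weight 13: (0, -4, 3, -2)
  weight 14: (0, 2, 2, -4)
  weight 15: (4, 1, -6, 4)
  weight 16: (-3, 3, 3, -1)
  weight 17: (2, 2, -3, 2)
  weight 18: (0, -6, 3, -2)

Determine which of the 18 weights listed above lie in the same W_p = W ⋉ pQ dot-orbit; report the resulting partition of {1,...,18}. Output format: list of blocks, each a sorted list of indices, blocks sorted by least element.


Cartan matrix: type D_4 (|W|=192); un-permuting the 4 rows.

W_7-reps of the 18 weights in Ā_7 (same 4-coord order as C):

  λ_1+ρ ↦ (1, 3, 0, 3) · λ_2+ρ ↦ (1, 3, 0, 3) · λ_3+ρ ↦ (1, 1, 2, 1) · λ_4+ρ ↦ (0, 3, 2, 0) · λ_5+ρ ↦ (1, 3, 0, 3) · λ_6+ρ ↦ (0, 3, 2, 0) · λ_7+ρ ↦ (1, 1, 0, 1) · λ_8+ρ ↦ (1, 1, 0, 1) · λ_9+ρ ↦ (1, 1, 2, 1) · λ_10+ρ ↦ (0, 3, 2, 0) · λ_11+ρ ↦ (1, 1, 0, 1) · λ_12+ρ ↦ (0, 3, 2, 0) · λ_13+ρ ↦ (1, 3, 0, 1) · λ_14+ρ ↦ (1, 3, 0, 3) · λ_15+ρ ↦ (0, 3, 2, 0) · λ_16+ρ ↦ (1, 3, 0, 1) · λ_17+ρ ↦ (1, 1, 2, 1) · λ_18+ρ ↦ (1, 3, 0, 1)

Grouping the 18 weights by Ā_7-representative: 5 linkage classes.

[[1, 2, 5, 14], [3, 9, 17], [4, 6, 10, 12, 15], [7, 8, 11], [13, 16, 18]]


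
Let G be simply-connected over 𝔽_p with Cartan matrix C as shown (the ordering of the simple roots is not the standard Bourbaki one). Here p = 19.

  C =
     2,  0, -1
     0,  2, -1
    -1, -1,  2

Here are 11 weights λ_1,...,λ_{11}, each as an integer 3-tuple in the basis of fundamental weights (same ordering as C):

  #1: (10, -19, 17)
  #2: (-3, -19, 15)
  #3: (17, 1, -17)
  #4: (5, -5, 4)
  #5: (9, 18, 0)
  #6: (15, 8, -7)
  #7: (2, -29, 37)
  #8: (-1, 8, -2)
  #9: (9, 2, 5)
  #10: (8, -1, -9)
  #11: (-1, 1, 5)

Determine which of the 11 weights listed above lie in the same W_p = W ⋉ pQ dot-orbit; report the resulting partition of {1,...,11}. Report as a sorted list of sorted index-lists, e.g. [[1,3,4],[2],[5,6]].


Root system A_3: the 3×3 matrix C matches after relabeling.

Each λ_j+ρ reduced to Ā_19; 3-tuples below use C's row order:

  [1] (1, 8, 0) · [2] (2, 14, 2) · [3] (2, 14, 2) · [4] (6, 4, 1) · [5] (1, 8, 0) · [6] (10, 3, 6) · [7] (10, 3, 6) · [8] (1, 8, 0) · [9] (10, 3, 6) · [10] (1, 8, 0) · [11] (0, 2, 6)

Linkage partition of the 11 weights (5 classes, p=19):

[[1, 5, 8, 10], [2, 3], [4], [6, 7, 9], [11]]


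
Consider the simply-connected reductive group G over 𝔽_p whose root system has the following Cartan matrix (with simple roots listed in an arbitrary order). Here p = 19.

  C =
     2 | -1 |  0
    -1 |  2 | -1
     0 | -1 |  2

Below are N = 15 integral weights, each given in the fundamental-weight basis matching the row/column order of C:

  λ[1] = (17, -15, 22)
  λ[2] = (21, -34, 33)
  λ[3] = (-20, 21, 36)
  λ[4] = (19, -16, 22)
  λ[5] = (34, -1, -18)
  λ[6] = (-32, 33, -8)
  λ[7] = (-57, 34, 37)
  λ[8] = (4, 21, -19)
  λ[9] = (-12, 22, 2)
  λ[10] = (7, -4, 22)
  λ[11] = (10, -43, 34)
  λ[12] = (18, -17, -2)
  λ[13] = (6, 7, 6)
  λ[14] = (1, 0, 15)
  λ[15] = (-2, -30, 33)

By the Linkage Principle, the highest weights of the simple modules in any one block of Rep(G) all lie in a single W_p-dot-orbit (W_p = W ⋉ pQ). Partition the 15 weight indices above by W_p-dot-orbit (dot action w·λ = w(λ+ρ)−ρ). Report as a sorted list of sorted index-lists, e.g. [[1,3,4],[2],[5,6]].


A_3 Cartan matrix, 3 simple roots permuted; ρ=(1,1,1).

λ_j+ρ reflected into Ā_19 (⟨·,θ^∨⟩≤19); 3-tuples as given:

  λ_1 → (4, 10, 1)
  λ_2 → (1, 4, 11)
  λ_3 → (2, 1, 16)
  λ_4 → (4, 10, 1)
  λ_5 → (2, 1, 16)
  λ_6 → (4, 8, 4)
  λ_7 → (2, 1, 16)
  λ_8 → (3, 1, 10)
  λ_9 → (4, 8, 4)
  λ_10 → (3, 1, 10)
  λ_11 → (4, 8, 4)
  λ_12 → (2, 1, 16)
  λ_13 → (4, 8, 4)
  λ_14 → (2, 1, 16)
  λ_15 → (4, 10, 1)

These 15 weights hit 5 W_19-dot-orbits; sizes (3, 1, 5, 4, 2):

[[1, 4, 15], [2], [3, 5, 7, 12, 14], [6, 9, 11, 13], [8, 10]]


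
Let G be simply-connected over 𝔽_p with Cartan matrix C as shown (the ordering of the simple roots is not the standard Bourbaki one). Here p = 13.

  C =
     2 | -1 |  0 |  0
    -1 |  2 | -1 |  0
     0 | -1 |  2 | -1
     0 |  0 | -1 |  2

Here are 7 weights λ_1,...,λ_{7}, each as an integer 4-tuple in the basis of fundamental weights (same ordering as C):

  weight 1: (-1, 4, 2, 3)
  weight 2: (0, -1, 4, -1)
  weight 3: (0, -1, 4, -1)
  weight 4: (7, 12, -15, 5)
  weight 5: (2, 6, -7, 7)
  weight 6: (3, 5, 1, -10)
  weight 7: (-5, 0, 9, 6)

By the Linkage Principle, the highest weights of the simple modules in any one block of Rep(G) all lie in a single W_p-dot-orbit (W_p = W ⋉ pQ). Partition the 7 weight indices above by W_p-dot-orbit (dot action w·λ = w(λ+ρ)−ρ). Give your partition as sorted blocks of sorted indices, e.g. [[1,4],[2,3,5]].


Type A_4, rank 4, |W|=120; reorder rows/cols to standard.

Folding the 7 weights λ_j+ρ into Ā_13 (reps in the given 4-coord order):

  [1] (0, 5, 3, 4) · [2] (1, 0, 5, 0) · [3] (1, 0, 5, 0) · [4] (1, 0, 5, 0) · [5] (3, 1, 6, 2) · [6] (3, 1, 6, 2) · [7] (3, 1, 6, 2)

Grouping the 7 weights by Ā_13-representative: 3 linkage classes.

[[1], [2, 3, 4], [5, 6, 7]]
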